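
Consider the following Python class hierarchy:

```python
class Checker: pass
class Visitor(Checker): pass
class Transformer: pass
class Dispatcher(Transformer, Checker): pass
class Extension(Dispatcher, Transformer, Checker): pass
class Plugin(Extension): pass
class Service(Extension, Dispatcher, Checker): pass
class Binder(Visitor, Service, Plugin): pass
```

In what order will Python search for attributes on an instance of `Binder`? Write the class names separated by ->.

L[Binder] = Binder + merge(L[Visitor], L[Service], L[Plugin], [Visitor Service Plugin])
  take Visitor:  [Visitor Checker object] + [Service Extension Dispatcher Transformer Checker object] + [Plugin Extension Dispatcher Transformer Checker object] + [Visitor Service Plugin]
  take Service:  [Checker object] + [Service Extension Dispatcher Transformer Checker object] + [Plugin Extension Dispatcher Transformer Checker object] + [Service Plugin]
  take Plugin:  [Checker object] + [Extension Dispatcher Transformer Checker object] + [Plugin Extension Dispatcher Transformer Checker object] + [Plugin]
  take Extension:  [Checker object] + [Extension Dispatcher Transformer Checker object] + [Extension Dispatcher Transformer Checker object]
  take Dispatcher:  [Checker object] + [Dispatcher Transformer Checker object] + [Dispatcher Transformer Checker object]
  take Transformer:  [Checker object] + [Transformer Checker object] + [Transformer Checker object]
  take Checker:  [Checker object] + [Checker object] + [Checker object]
  take object:  [object] + [object] + [object]

Binder -> Visitor -> Service -> Plugin -> Extension -> Dispatcher -> Transformer -> Checker -> object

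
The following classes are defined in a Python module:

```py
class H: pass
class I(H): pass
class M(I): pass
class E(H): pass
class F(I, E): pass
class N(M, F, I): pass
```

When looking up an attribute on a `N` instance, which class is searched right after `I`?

L[N] = N + merge(L[M], L[F], L[I], [M F I])
  take M:  [M I H object] + [F I E H object] + [I H object] + [M F I]
  take F:  [I H object] + [F I E H object] + [I H object] + [F I]
  take I:  [I H object] + [I E H object] + [I H object] + [I]
  take E:  [H object] + [E H object] + [H object]
  take H:  [H object] + [H object] + [H object]
  take object:  [object] + [object] + [object]
MRO: N M F I E H object
I is at position 3; next is E.

E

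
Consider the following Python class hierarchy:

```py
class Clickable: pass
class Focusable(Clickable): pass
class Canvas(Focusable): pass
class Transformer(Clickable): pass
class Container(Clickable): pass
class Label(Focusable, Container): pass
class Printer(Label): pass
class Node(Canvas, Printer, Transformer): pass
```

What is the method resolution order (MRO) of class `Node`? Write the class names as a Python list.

[Node, Canvas, Printer, Label, Focusable, Container, Transformer, Clickable, object]

L[Node] = Node + merge(L[Canvas], L[Printer], L[Transformer], [Canvas Printer Transformer])
  take Canvas:  [Canvas Focusable Clickable object] + [Printer Label Focusable Container Clickable object] + [Transformer Clickable object] + [Canvas Printer Transformer]
  take Printer:  [Focusable Clickable object] + [Printer Label Focusable Container Clickable object] + [Transformer Clickable object] + [Printer Transformer]
  take Label:  [Focusable Clickable object] + [Label Focusable Container Clickable object] + [Transformer Clickable object] + [Transformer]
  take Focusable:  [Focusable Clickable object] + [Focusable Container Clickable object] + [Transformer Clickable object] + [Transformer]
  take Container:  [Clickable object] + [Container Clickable object] + [Transformer Clickable object] + [Transformer]
  take Transformer:  [Clickable object] + [Clickable object] + [Transformer Clickable object] + [Transformer]
  take Clickable:  [Clickable object] + [Clickable object] + [Clickable object]
  take object:  [object] + [object] + [object]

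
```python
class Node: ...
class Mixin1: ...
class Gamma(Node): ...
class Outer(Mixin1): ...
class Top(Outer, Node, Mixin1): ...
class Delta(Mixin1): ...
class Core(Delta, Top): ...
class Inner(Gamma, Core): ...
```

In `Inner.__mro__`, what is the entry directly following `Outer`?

Node

L[Inner] = Inner + merge(L[Gamma], L[Core], [Gamma Core])
  take Gamma:  [Gamma Node object] + [Core Delta Top Outer Node Mixin1 object] + [Gamma Core]
  take Core:  [Node object] + [Core Delta Top Outer Node Mixin1 object] + [Core]
  take Delta:  [Node object] + [Delta Top Outer Node Mixin1 object]
  take Top:  [Node object] + [Top Outer Node Mixin1 object]
  take Outer:  [Node object] + [Outer Node Mixin1 object]
  take Node:  [Node object] + [Node Mixin1 object]
  take Mixin1:  [object] + [Mixin1 object]
  take object:  [object] + [object]
MRO: Inner Gamma Core Delta Top Outer Node Mixin1 object
Outer is at position 5; next is Node.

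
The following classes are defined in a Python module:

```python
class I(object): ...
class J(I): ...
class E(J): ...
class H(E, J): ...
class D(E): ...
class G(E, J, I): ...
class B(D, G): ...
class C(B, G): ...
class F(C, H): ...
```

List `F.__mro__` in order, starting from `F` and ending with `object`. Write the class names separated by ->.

F -> C -> B -> D -> G -> H -> E -> J -> I -> object

L[F] = F + merge(L[C], L[H], [C H])
  take C:  [C B D G E J I object] + [H E J I object] + [C H]
  take B:  [B D G E J I object] + [H E J I object] + [H]
  take D:  [D G E J I object] + [H E J I object] + [H]
  take G:  [G E J I object] + [H E J I object] + [H]
  take H:  [E J I object] + [H E J I object] + [H]
  take E:  [E J I object] + [E J I object]
  take J:  [J I object] + [J I object]
  take I:  [I object] + [I object]
  take object:  [object] + [object]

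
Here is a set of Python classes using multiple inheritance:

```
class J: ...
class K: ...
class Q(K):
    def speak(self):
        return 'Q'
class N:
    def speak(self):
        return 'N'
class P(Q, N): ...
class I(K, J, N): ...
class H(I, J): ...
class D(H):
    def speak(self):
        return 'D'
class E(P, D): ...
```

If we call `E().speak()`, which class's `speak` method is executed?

L[E] = E + merge(L[P], L[D], [P D])
  take P:  [P Q K N object] + [D H I K J N object] + [P D]
  take Q:  [Q K N object] + [D H I K J N object] + [D]
  take D:  [K N object] + [D H I K J N object] + [D]
  take H:  [K N object] + [H I K J N object]
  take I:  [K N object] + [I K J N object]
  take K:  [K N object] + [K J N object]
  take J:  [N object] + [J N object]
  take N:  [N object] + [N object]
  take object:  [object] + [object]
MRO: E P Q D H I K J N object
speak is defined in: D, N, Q. First along the MRO is Q.

Q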